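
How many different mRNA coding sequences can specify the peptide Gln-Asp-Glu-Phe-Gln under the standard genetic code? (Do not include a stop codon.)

32

Gln: 2 codons.
Asp: 2 codons.
Glu: 2 codons.
Phe: 2 codons.
Gln: 2 codons.
2 × 2 × 2 × 2 × 2 = 32.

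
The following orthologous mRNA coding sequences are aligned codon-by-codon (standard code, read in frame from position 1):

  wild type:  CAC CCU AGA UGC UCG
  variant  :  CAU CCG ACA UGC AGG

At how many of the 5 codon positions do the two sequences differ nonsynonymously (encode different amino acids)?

2

Codon 1: CAC His / CAU His — synonymous.
Codon 2: CCU Pro / CCG Pro — synonymous.
Codon 3: AGA Arg / ACA Thr — nonsynonymous.
Codon 4: UGC Cys / UGC Cys — identical.
Codon 5: UCG Ser / AGG Arg — nonsynonymous.
Nonsynonymous differences: 2.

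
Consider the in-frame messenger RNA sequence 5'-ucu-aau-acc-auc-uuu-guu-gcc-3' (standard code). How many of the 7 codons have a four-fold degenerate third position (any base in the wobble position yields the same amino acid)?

4

Codon 1 UCU (Ser): third position 4-fold.
Codon 2 AAU (Asn): third position 2-fold.
Codon 3 ACC (Thr): third position 4-fold.
Codon 4 AUC (Ile): third position 3-fold.
Codon 5 UUU (Phe): third position 2-fold.
Codon 6 GUU (Val): third position 4-fold.
Codon 7 GCC (Ala): third position 4-fold.
Four-fold degenerate third positions: 4.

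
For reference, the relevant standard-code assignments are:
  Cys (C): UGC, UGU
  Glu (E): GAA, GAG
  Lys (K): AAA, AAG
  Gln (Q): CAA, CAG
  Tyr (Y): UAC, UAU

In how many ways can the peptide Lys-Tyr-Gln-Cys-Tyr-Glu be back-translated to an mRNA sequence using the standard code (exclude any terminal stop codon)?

Lys: 2 codons.
Tyr: 2 codons.
Gln: 2 codons.
Cys: 2 codons.
Tyr: 2 codons.
Glu: 2 codons.
2 × 2 × 2 × 2 × 2 × 2 = 64.

64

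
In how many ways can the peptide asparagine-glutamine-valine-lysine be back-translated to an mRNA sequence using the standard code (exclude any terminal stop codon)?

32

Asn: 2 codons.
Gln: 2 codons.
Val: 4 codons.
Lys: 2 codons.
2 × 2 × 4 × 2 = 32.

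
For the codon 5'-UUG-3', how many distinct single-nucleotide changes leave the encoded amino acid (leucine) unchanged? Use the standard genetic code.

2

Position 1: CUG → 1 synonymous.
Position 2: none → 0 synonymous.
Position 3: UUA → 1 synonymous.
Total: 1 + 0 + 1 = 2.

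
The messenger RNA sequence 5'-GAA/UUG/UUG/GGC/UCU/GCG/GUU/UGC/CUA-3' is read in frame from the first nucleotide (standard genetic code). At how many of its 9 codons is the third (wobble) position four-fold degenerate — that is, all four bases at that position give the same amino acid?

5

Codon 1 GAA (Glu): third position 2-fold.
Codon 2 UUG (Leu): third position 2-fold.
Codon 3 UUG (Leu): third position 2-fold.
Codon 4 GGC (Gly): third position 4-fold.
Codon 5 UCU (Ser): third position 4-fold.
Codon 6 GCG (Ala): third position 4-fold.
Codon 7 GUU (Val): third position 4-fold.
Codon 8 UGC (Cys): third position 2-fold.
Codon 9 CUA (Leu): third position 4-fold.
Four-fold degenerate third positions: 5.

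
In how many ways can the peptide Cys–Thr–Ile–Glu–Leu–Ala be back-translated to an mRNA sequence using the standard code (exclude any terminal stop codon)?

Cys: 2 codons.
Thr: 4 codons.
Ile: 3 codons.
Glu: 2 codons.
Leu: 6 codons.
Ala: 4 codons.
2 × 4 × 3 × 2 × 6 × 4 = 1152.

1152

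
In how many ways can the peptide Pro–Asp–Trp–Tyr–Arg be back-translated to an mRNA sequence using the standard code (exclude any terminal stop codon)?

96

Pro: 4 codons.
Asp: 2 codons.
Trp: 1 codon.
Tyr: 2 codons.
Arg: 6 codons.
4 × 2 × 1 × 2 × 6 = 96.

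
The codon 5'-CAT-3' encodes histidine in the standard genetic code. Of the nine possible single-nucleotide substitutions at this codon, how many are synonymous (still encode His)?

1

Position 1: none → 0 synonymous.
Position 2: none → 0 synonymous.
Position 3: CAC → 1 synonymous.
Total: 0 + 0 + 1 = 1.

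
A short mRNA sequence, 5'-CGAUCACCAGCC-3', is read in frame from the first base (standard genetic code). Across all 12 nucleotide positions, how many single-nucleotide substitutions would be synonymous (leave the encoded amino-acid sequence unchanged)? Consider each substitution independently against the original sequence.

13

Codon 1 (CGA, Arg): 4 synonymous substitutions.
Codon 2 (UCA, Ser): 3 synonymous substitutions.
Codon 3 (CCA, Pro): 3 synonymous substitutions.
Codon 4 (GCC, Ala): 3 synonymous substitutions.
Total: 4 + 3 + 3 + 3 = 13.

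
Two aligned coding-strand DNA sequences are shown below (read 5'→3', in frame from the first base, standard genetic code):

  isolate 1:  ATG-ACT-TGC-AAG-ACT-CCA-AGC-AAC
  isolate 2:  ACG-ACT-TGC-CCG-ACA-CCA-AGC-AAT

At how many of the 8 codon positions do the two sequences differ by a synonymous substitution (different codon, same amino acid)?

Codon 1: ATG Met / ACG Thr — nonsynonymous.
Codon 2: ACT Thr / ACT Thr — identical.
Codon 3: TGC Cys / TGC Cys — identical.
Codon 4: AAG Lys / CCG Pro — nonsynonymous.
Codon 5: ACT Thr / ACA Thr — synonymous.
Codon 6: CCA Pro / CCA Pro — identical.
Codon 7: AGC Ser / AGC Ser — identical.
Codon 8: AAC Asn / AAT Asn — synonymous.
Synonymous differences: 2.

2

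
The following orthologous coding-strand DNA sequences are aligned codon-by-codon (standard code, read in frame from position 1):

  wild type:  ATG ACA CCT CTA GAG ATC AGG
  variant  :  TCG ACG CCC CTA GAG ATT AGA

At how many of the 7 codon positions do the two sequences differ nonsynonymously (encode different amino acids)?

1

Codon 1: ATG Met / TCG Ser — nonsynonymous.
Codon 2: ACA Thr / ACG Thr — synonymous.
Codon 3: CCT Pro / CCC Pro — synonymous.
Codon 4: CTA Leu / CTA Leu — identical.
Codon 5: GAG Glu / GAG Glu — identical.
Codon 6: ATC Ile / ATT Ile — synonymous.
Codon 7: AGG Arg / AGA Arg — synonymous.
Nonsynonymous differences: 1.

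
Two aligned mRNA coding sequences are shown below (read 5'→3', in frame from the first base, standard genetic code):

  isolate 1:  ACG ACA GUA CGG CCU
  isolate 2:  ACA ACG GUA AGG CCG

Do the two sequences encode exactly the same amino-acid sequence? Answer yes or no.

yes

Codon 1: ACG Thr / ACA Thr — synonymous.
Codon 2: ACA Thr / ACG Thr — synonymous.
Codon 3: GUA Val / GUA Val — identical.
Codon 4: CGG Arg / AGG Arg — synonymous.
Codon 5: CCU Pro / CCG Pro — synonymous.
Nonsynonymous differences: 0 → same protein.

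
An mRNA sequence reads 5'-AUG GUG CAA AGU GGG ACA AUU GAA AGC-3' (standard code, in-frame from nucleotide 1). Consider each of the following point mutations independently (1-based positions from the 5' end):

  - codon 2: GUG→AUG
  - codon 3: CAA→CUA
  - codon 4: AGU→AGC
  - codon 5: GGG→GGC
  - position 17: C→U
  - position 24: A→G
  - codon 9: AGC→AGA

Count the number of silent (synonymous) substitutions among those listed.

3

Codon 2: GUG (Val) → AUG (Met) — missense.
Codon 3: CAA (Gln) → CUA (Leu) — missense.
Codon 4: AGU (Ser) → AGC (Ser) — synonymous.
Codon 5: GGG (Gly) → GGC (Gly) — synonymous.
Codon 6: ACA (Thr) → AUA (Ile) — missense.
Codon 8: GAA (Glu) → GAG (Glu) — synonymous.
Codon 9: AGC (Ser) → AGA (Arg) — missense.
Synonymous: 3 of 7.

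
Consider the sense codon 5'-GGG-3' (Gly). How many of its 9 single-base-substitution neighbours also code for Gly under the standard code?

3

Position 1: none → 0 synonymous.
Position 2: none → 0 synonymous.
Position 3: GGU, GGC, GGA → 3 synonymous.
Total: 0 + 0 + 3 = 3.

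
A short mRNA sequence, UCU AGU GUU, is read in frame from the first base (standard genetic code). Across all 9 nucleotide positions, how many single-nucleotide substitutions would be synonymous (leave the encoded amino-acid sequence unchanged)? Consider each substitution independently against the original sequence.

Codon 1 (UCU, Ser): 3 synonymous substitutions.
Codon 2 (AGU, Ser): 1 synonymous substitution.
Codon 3 (GUU, Val): 3 synonymous substitutions.
Total: 3 + 1 + 3 = 7.

7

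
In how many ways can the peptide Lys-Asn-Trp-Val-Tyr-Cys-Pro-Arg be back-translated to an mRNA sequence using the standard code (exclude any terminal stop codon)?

1536

Lys: 2 codons.
Asn: 2 codons.
Trp: 1 codon.
Val: 4 codons.
Tyr: 2 codons.
Cys: 2 codons.
Pro: 4 codons.
Arg: 6 codons.
2 × 2 × 1 × 4 × 2 × 2 × 4 × 6 = 1536.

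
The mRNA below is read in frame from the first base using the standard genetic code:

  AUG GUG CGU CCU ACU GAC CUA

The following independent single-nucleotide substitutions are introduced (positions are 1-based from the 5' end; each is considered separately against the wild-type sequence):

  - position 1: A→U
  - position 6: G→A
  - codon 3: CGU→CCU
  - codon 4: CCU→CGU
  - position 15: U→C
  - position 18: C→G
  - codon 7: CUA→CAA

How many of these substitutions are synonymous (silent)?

Codon 1: AUG (Met) → UUG (Leu) — missense.
Codon 2: GUG (Val) → GUA (Val) — synonymous.
Codon 3: CGU (Arg) → CCU (Pro) — missense.
Codon 4: CCU (Pro) → CGU (Arg) — missense.
Codon 5: ACU (Thr) → ACC (Thr) — synonymous.
Codon 6: GAC (Asp) → GAG (Glu) — missense.
Codon 7: CUA (Leu) → CAA (Gln) — missense.
Synonymous: 2 of 7.

2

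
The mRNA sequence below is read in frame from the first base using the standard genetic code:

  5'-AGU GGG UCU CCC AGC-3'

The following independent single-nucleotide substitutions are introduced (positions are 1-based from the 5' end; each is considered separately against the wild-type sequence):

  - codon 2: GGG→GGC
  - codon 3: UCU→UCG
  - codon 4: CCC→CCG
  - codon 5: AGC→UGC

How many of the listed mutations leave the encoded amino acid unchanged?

3

Codon 2: GGG (Gly) → GGC (Gly) — synonymous.
Codon 3: UCU (Ser) → UCG (Ser) — synonymous.
Codon 4: CCC (Pro) → CCG (Pro) — synonymous.
Codon 5: AGC (Ser) → UGC (Cys) — missense.
Synonymous: 3 of 4.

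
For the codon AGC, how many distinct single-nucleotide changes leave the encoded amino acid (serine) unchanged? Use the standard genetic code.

1

Position 1: none → 0 synonymous.
Position 2: none → 0 synonymous.
Position 3: AGU → 1 synonymous.
Total: 0 + 0 + 1 = 1.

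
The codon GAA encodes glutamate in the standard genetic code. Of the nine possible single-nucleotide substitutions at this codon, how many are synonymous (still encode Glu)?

Position 1: none → 0 synonymous.
Position 2: none → 0 synonymous.
Position 3: GAG → 1 synonymous.
Total: 0 + 0 + 1 = 1.

1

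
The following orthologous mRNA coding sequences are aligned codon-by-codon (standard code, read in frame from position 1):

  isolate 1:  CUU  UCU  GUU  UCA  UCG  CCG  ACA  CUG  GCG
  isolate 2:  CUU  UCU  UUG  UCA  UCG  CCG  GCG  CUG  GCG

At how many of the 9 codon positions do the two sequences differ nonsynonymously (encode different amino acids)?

2

Codon 1: CUU Leu / CUU Leu — identical.
Codon 2: UCU Ser / UCU Ser — identical.
Codon 3: GUU Val / UUG Leu — nonsynonymous.
Codon 4: UCA Ser / UCA Ser — identical.
Codon 5: UCG Ser / UCG Ser — identical.
Codon 6: CCG Pro / CCG Pro — identical.
Codon 7: ACA Thr / GCG Ala — nonsynonymous.
Codon 8: CUG Leu / CUG Leu — identical.
Codon 9: GCG Ala / GCG Ala — identical.
Nonsynonymous differences: 2.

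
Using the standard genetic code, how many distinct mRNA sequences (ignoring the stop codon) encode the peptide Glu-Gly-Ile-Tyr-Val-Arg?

Glu: 2 codons.
Gly: 4 codons.
Ile: 3 codons.
Tyr: 2 codons.
Val: 4 codons.
Arg: 6 codons.
2 × 4 × 3 × 2 × 4 × 6 = 1152.

1152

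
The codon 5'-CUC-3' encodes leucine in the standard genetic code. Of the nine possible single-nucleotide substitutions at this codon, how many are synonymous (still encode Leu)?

Position 1: none → 0 synonymous.
Position 2: none → 0 synonymous.
Position 3: CUU, CUA, CUG → 3 synonymous.
Total: 0 + 0 + 3 = 3.

3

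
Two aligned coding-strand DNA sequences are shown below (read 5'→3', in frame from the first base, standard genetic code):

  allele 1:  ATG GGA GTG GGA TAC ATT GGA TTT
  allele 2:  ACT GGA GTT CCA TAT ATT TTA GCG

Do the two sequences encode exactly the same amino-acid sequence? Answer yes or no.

no

Codon 1: ATG Met / ACT Thr — nonsynonymous.
Codon 2: GGA Gly / GGA Gly — identical.
Codon 3: GTG Val / GTT Val — synonymous.
Codon 4: GGA Gly / CCA Pro — nonsynonymous.
Codon 5: TAC Tyr / TAT Tyr — synonymous.
Codon 6: ATT Ile / ATT Ile — identical.
Codon 7: GGA Gly / TTA Leu — nonsynonymous.
Codon 8: TTT Phe / GCG Ala — nonsynonymous.
Nonsynonymous differences: 4 → different protein.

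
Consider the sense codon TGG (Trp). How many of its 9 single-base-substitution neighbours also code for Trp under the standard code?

0

Position 1: none → 0 synonymous.
Position 2: none → 0 synonymous.
Position 3: none → 0 synonymous.
Total: 0 + 0 + 0 = 0.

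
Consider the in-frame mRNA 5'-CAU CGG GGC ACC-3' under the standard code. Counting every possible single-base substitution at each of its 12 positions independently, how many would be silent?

11

Codon 1 (CAU, His): 1 synonymous substitution.
Codon 2 (CGG, Arg): 4 synonymous substitutions.
Codon 3 (GGC, Gly): 3 synonymous substitutions.
Codon 4 (ACC, Thr): 3 synonymous substitutions.
Total: 1 + 4 + 3 + 3 = 11.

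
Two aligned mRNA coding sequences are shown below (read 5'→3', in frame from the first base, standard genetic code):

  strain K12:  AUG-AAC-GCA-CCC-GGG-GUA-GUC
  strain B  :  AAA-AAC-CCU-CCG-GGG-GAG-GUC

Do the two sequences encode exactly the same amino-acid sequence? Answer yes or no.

Codon 1: AUG Met / AAA Lys — nonsynonymous.
Codon 2: AAC Asn / AAC Asn — identical.
Codon 3: GCA Ala / CCU Pro — nonsynonymous.
Codon 4: CCC Pro / CCG Pro — synonymous.
Codon 5: GGG Gly / GGG Gly — identical.
Codon 6: GUA Val / GAG Glu — nonsynonymous.
Codon 7: GUC Val / GUC Val — identical.
Nonsynonymous differences: 3 → different protein.

no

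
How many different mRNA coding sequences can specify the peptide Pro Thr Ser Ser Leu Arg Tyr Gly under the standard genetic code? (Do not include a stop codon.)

Pro: 4 codons.
Thr: 4 codons.
Ser: 6 codons.
Ser: 6 codons.
Leu: 6 codons.
Arg: 6 codons.
Tyr: 2 codons.
Gly: 4 codons.
4 × 4 × 6 × 6 × 6 × 6 × 2 × 4 = 165888.

165888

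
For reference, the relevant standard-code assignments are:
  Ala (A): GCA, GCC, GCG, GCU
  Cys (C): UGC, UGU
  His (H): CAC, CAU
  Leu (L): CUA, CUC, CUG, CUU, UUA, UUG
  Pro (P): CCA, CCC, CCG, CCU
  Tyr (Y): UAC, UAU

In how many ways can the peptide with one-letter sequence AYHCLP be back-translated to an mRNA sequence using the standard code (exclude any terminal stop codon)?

768

Ala: 4 codons.
Tyr: 2 codons.
His: 2 codons.
Cys: 2 codons.
Leu: 6 codons.
Pro: 4 codons.
4 × 2 × 2 × 2 × 6 × 4 = 768.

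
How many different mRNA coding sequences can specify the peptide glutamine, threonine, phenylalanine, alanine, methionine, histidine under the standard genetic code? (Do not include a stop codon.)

Gln: 2 codons.
Thr: 4 codons.
Phe: 2 codons.
Ala: 4 codons.
Met: 1 codon.
His: 2 codons.
2 × 4 × 2 × 4 × 1 × 2 = 128.

128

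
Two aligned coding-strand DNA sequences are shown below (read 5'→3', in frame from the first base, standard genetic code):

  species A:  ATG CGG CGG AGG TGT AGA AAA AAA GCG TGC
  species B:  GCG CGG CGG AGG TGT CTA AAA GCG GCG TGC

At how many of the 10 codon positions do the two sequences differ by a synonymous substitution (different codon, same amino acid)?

Codon 1: ATG Met / GCG Ala — nonsynonymous.
Codon 2: CGG Arg / CGG Arg — identical.
Codon 3: CGG Arg / CGG Arg — identical.
Codon 4: AGG Arg / AGG Arg — identical.
Codon 5: TGT Cys / TGT Cys — identical.
Codon 6: AGA Arg / CTA Leu — nonsynonymous.
Codon 7: AAA Lys / AAA Lys — identical.
Codon 8: AAA Lys / GCG Ala — nonsynonymous.
Codon 9: GCG Ala / GCG Ala — identical.
Codon 10: TGC Cys / TGC Cys — identical.
Synonymous differences: 0.

0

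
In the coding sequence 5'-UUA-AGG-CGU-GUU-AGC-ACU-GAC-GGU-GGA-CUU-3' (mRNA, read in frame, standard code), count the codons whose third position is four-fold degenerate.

Codon 1 UUA (Leu): third position 2-fold.
Codon 2 AGG (Arg): third position 2-fold.
Codon 3 CGU (Arg): third position 4-fold.
Codon 4 GUU (Val): third position 4-fold.
Codon 5 AGC (Ser): third position 2-fold.
Codon 6 ACU (Thr): third position 4-fold.
Codon 7 GAC (Asp): third position 2-fold.
Codon 8 GGU (Gly): third position 4-fold.
Codon 9 GGA (Gly): third position 4-fold.
Codon 10 CUU (Leu): third position 4-fold.
Four-fold degenerate third positions: 6.

6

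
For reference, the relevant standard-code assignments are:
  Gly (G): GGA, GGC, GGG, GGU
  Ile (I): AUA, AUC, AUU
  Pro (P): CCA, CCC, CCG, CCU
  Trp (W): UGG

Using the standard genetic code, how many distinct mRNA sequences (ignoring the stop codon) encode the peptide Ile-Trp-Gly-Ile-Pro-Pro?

576

Ile: 3 codons.
Trp: 1 codon.
Gly: 4 codons.
Ile: 3 codons.
Pro: 4 codons.
Pro: 4 codons.
3 × 1 × 4 × 3 × 4 × 4 = 576.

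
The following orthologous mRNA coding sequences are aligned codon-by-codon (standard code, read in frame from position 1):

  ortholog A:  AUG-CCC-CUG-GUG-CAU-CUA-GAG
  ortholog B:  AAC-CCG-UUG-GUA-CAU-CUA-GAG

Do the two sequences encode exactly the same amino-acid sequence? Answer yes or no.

no

Codon 1: AUG Met / AAC Asn — nonsynonymous.
Codon 2: CCC Pro / CCG Pro — synonymous.
Codon 3: CUG Leu / UUG Leu — synonymous.
Codon 4: GUG Val / GUA Val — synonymous.
Codon 5: CAU His / CAU His — identical.
Codon 6: CUA Leu / CUA Leu — identical.
Codon 7: GAG Glu / GAG Glu — identical.
Nonsynonymous differences: 1 → different protein.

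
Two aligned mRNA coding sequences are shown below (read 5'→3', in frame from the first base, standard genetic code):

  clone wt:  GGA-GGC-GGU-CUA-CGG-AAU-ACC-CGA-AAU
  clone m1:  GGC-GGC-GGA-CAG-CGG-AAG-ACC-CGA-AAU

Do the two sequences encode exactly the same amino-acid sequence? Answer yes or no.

no

Codon 1: GGA Gly / GGC Gly — synonymous.
Codon 2: GGC Gly / GGC Gly — identical.
Codon 3: GGU Gly / GGA Gly — synonymous.
Codon 4: CUA Leu / CAG Gln — nonsynonymous.
Codon 5: CGG Arg / CGG Arg — identical.
Codon 6: AAU Asn / AAG Lys — nonsynonymous.
Codon 7: ACC Thr / ACC Thr — identical.
Codon 8: CGA Arg / CGA Arg — identical.
Codon 9: AAU Asn / AAU Asn — identical.
Nonsynonymous differences: 2 → different protein.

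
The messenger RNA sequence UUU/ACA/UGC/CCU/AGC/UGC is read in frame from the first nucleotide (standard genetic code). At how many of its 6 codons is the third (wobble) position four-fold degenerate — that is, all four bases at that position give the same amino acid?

Codon 1 UUU (Phe): third position 2-fold.
Codon 2 ACA (Thr): third position 4-fold.
Codon 3 UGC (Cys): third position 2-fold.
Codon 4 CCU (Pro): third position 4-fold.
Codon 5 AGC (Ser): third position 2-fold.
Codon 6 UGC (Cys): third position 2-fold.
Four-fold degenerate third positions: 2.

2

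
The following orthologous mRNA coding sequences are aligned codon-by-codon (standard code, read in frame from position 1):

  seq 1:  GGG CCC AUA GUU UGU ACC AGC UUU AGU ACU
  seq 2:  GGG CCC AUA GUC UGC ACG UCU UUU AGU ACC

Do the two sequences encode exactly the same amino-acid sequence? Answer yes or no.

yes

Codon 1: GGG Gly / GGG Gly — identical.
Codon 2: CCC Pro / CCC Pro — identical.
Codon 3: AUA Ile / AUA Ile — identical.
Codon 4: GUU Val / GUC Val — synonymous.
Codon 5: UGU Cys / UGC Cys — synonymous.
Codon 6: ACC Thr / ACG Thr — synonymous.
Codon 7: AGC Ser / UCU Ser — synonymous.
Codon 8: UUU Phe / UUU Phe — identical.
Codon 9: AGU Ser / AGU Ser — identical.
Codon 10: ACU Thr / ACC Thr — synonymous.
Nonsynonymous differences: 0 → same protein.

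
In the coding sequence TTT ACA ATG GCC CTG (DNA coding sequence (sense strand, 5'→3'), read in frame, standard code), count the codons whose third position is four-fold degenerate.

3

Codon 1 TTT (Phe): third position 2-fold.
Codon 2 ACA (Thr): third position 4-fold.
Codon 3 ATG (Met): third position 1-fold.
Codon 4 GCC (Ala): third position 4-fold.
Codon 5 CTG (Leu): third position 4-fold.
Four-fold degenerate third positions: 3.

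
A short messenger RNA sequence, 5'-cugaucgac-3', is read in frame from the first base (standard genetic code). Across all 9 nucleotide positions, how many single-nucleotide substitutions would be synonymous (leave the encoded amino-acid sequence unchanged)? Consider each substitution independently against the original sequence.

7

Codon 1 (CUG, Leu): 4 synonymous substitutions.
Codon 2 (AUC, Ile): 2 synonymous substitutions.
Codon 3 (GAC, Asp): 1 synonymous substitution.
Total: 4 + 2 + 1 = 7.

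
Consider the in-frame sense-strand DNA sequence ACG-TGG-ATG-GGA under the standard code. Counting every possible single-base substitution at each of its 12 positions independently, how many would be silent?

Codon 1 (ACG, Thr): 3 synonymous substitutions.
Codon 2 (TGG, Trp): 0 synonymous substitutions.
Codon 3 (ATG, Met): 0 synonymous substitutions.
Codon 4 (GGA, Gly): 3 synonymous substitutions.
Total: 3 + 0 + 0 + 3 = 6.

6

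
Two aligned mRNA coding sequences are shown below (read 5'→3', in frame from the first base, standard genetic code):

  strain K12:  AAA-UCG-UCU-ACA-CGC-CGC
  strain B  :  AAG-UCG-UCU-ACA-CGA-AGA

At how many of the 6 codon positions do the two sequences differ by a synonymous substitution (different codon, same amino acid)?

Codon 1: AAA Lys / AAG Lys — synonymous.
Codon 2: UCG Ser / UCG Ser — identical.
Codon 3: UCU Ser / UCU Ser — identical.
Codon 4: ACA Thr / ACA Thr — identical.
Codon 5: CGC Arg / CGA Arg — synonymous.
Codon 6: CGC Arg / AGA Arg — synonymous.
Synonymous differences: 3.

3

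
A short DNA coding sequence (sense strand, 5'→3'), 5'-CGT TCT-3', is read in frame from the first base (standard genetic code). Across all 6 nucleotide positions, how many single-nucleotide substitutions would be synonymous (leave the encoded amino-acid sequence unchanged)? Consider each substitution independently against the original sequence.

Codon 1 (CGT, Arg): 3 synonymous substitutions.
Codon 2 (TCT, Ser): 3 synonymous substitutions.
Total: 3 + 3 = 6.

6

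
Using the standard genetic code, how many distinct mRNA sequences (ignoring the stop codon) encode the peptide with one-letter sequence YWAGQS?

384

Tyr: 2 codons.
Trp: 1 codon.
Ala: 4 codons.
Gly: 4 codons.
Gln: 2 codons.
Ser: 6 codons.
2 × 1 × 4 × 4 × 2 × 6 = 384.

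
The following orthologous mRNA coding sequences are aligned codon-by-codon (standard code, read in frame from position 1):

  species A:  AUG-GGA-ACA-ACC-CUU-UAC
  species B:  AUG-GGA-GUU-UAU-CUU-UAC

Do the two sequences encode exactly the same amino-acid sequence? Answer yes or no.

Codon 1: AUG Met / AUG Met — identical.
Codon 2: GGA Gly / GGA Gly — identical.
Codon 3: ACA Thr / GUU Val — nonsynonymous.
Codon 4: ACC Thr / UAU Tyr — nonsynonymous.
Codon 5: CUU Leu / CUU Leu — identical.
Codon 6: UAC Tyr / UAC Tyr — identical.
Nonsynonymous differences: 2 → different protein.

no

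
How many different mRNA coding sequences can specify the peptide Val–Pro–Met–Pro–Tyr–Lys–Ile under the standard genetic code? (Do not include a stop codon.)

768

Val: 4 codons.
Pro: 4 codons.
Met: 1 codon.
Pro: 4 codons.
Tyr: 2 codons.
Lys: 2 codons.
Ile: 3 codons.
4 × 4 × 1 × 4 × 2 × 2 × 3 = 768.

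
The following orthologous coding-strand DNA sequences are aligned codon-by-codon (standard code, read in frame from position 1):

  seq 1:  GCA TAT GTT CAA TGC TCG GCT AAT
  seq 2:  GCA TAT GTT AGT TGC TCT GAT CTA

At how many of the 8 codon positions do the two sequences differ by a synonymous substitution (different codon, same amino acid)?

1

Codon 1: GCA Ala / GCA Ala — identical.
Codon 2: TAT Tyr / TAT Tyr — identical.
Codon 3: GTT Val / GTT Val — identical.
Codon 4: CAA Gln / AGT Ser — nonsynonymous.
Codon 5: TGC Cys / TGC Cys — identical.
Codon 6: TCG Ser / TCT Ser — synonymous.
Codon 7: GCT Ala / GAT Asp — nonsynonymous.
Codon 8: AAT Asn / CTA Leu — nonsynonymous.
Synonymous differences: 1.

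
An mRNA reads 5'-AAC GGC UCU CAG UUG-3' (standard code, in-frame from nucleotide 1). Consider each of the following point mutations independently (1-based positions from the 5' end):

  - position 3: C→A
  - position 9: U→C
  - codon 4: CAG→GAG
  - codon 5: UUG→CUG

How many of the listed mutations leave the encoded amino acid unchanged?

Codon 1: AAC (Asn) → AAA (Lys) — missense.
Codon 3: UCU (Ser) → UCC (Ser) — synonymous.
Codon 4: CAG (Gln) → GAG (Glu) — missense.
Codon 5: UUG (Leu) → CUG (Leu) — synonymous.
Synonymous: 2 of 4.

2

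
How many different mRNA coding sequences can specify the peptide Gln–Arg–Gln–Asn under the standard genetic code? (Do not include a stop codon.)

48

Gln: 2 codons.
Arg: 6 codons.
Gln: 2 codons.
Asn: 2 codons.
2 × 6 × 2 × 2 = 48.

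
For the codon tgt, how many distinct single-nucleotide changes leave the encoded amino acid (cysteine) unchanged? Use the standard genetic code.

Position 1: none → 0 synonymous.
Position 2: none → 0 synonymous.
Position 3: TGC → 1 synonymous.
Total: 0 + 0 + 1 = 1.

1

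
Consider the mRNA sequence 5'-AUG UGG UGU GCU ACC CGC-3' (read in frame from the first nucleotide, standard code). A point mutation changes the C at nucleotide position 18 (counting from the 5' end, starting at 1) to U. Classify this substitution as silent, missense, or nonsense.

silent

Position 18 falls in codon 6: CGC → Arg.
After the substitution the codon is CGU → Arg.
Both encode Arg, so the change is synonymous.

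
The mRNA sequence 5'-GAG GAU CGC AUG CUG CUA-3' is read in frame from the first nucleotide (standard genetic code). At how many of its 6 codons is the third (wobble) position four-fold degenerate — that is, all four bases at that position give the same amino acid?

3

Codon 1 GAG (Glu): third position 2-fold.
Codon 2 GAU (Asp): third position 2-fold.
Codon 3 CGC (Arg): third position 4-fold.
Codon 4 AUG (Met): third position 1-fold.
Codon 5 CUG (Leu): third position 4-fold.
Codon 6 CUA (Leu): third position 4-fold.
Four-fold degenerate third positions: 3.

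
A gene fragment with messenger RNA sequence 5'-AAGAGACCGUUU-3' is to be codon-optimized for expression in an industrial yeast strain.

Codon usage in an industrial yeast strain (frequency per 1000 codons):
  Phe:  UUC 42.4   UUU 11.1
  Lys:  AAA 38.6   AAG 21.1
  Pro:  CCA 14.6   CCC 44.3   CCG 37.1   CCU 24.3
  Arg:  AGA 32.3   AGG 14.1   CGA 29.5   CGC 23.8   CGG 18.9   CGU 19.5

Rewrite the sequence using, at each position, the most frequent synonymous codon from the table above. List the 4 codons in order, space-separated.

AAA AGA CCC UUC

Codon 1 (Lys): best is AAA at 38.6.
Codon 2 (Arg): best is AGA at 32.3.
Codon 3 (Pro): best is CCC at 44.3.
Codon 4 (Phe): best is UUC at 42.4.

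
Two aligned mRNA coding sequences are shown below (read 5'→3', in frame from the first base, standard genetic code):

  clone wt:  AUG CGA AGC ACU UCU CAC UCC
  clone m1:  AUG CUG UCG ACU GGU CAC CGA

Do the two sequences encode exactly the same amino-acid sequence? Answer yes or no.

Codon 1: AUG Met / AUG Met — identical.
Codon 2: CGA Arg / CUG Leu — nonsynonymous.
Codon 3: AGC Ser / UCG Ser — synonymous.
Codon 4: ACU Thr / ACU Thr — identical.
Codon 5: UCU Ser / GGU Gly — nonsynonymous.
Codon 6: CAC His / CAC His — identical.
Codon 7: UCC Ser / CGA Arg — nonsynonymous.
Nonsynonymous differences: 3 → different protein.

no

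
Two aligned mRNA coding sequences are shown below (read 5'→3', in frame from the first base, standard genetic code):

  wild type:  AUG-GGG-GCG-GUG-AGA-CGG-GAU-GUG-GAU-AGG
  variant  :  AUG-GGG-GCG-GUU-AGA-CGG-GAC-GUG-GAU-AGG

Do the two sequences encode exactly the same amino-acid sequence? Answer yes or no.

yes

Codon 1: AUG Met / AUG Met — identical.
Codon 2: GGG Gly / GGG Gly — identical.
Codon 3: GCG Ala / GCG Ala — identical.
Codon 4: GUG Val / GUU Val — synonymous.
Codon 5: AGA Arg / AGA Arg — identical.
Codon 6: CGG Arg / CGG Arg — identical.
Codon 7: GAU Asp / GAC Asp — synonymous.
Codon 8: GUG Val / GUG Val — identical.
Codon 9: GAU Asp / GAU Asp — identical.
Codon 10: AGG Arg / AGG Arg — identical.
Nonsynonymous differences: 0 → same protein.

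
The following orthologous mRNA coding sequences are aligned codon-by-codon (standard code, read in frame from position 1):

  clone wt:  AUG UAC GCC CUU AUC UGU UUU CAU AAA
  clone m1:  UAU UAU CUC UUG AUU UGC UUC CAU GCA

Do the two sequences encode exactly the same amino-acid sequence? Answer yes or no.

no

Codon 1: AUG Met / UAU Tyr — nonsynonymous.
Codon 2: UAC Tyr / UAU Tyr — synonymous.
Codon 3: GCC Ala / CUC Leu — nonsynonymous.
Codon 4: CUU Leu / UUG Leu — synonymous.
Codon 5: AUC Ile / AUU Ile — synonymous.
Codon 6: UGU Cys / UGC Cys — synonymous.
Codon 7: UUU Phe / UUC Phe — synonymous.
Codon 8: CAU His / CAU His — identical.
Codon 9: AAA Lys / GCA Ala — nonsynonymous.
Nonsynonymous differences: 3 → different protein.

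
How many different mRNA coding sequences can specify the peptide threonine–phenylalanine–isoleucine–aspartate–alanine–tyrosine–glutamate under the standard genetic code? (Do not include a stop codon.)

768

Thr: 4 codons.
Phe: 2 codons.
Ile: 3 codons.
Asp: 2 codons.
Ala: 4 codons.
Tyr: 2 codons.
Glu: 2 codons.
4 × 2 × 3 × 2 × 4 × 2 × 2 = 768.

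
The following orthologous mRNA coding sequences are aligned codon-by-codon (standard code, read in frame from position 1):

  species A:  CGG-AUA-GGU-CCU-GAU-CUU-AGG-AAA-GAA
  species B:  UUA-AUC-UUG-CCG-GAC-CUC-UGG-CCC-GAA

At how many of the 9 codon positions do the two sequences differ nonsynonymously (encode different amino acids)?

4

Codon 1: CGG Arg / UUA Leu — nonsynonymous.
Codon 2: AUA Ile / AUC Ile — synonymous.
Codon 3: GGU Gly / UUG Leu — nonsynonymous.
Codon 4: CCU Pro / CCG Pro — synonymous.
Codon 5: GAU Asp / GAC Asp — synonymous.
Codon 6: CUU Leu / CUC Leu — synonymous.
Codon 7: AGG Arg / UGG Trp — nonsynonymous.
Codon 8: AAA Lys / CCC Pro — nonsynonymous.
Codon 9: GAA Glu / GAA Glu — identical.
Nonsynonymous differences: 4.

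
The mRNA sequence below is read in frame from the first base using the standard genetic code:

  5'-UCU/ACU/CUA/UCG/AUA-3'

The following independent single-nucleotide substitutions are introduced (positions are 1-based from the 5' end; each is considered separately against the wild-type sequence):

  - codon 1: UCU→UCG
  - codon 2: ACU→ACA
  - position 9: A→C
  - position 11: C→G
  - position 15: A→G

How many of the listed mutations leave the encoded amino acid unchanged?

3

Codon 1: UCU (Ser) → UCG (Ser) — synonymous.
Codon 2: ACU (Thr) → ACA (Thr) — synonymous.
Codon 3: CUA (Leu) → CUC (Leu) — synonymous.
Codon 4: UCG (Ser) → UGG (Trp) — missense.
Codon 5: AUA (Ile) → AUG (Met) — missense.
Synonymous: 3 of 5.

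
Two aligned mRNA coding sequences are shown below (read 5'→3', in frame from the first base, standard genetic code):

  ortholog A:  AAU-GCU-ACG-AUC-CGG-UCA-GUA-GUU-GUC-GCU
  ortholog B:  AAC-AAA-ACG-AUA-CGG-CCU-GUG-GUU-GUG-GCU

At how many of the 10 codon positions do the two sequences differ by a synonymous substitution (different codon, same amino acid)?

4

Codon 1: AAU Asn / AAC Asn — synonymous.
Codon 2: GCU Ala / AAA Lys — nonsynonymous.
Codon 3: ACG Thr / ACG Thr — identical.
Codon 4: AUC Ile / AUA Ile — synonymous.
Codon 5: CGG Arg / CGG Arg — identical.
Codon 6: UCA Ser / CCU Pro — nonsynonymous.
Codon 7: GUA Val / GUG Val — synonymous.
Codon 8: GUU Val / GUU Val — identical.
Codon 9: GUC Val / GUG Val — synonymous.
Codon 10: GCU Ala / GCU Ala — identical.
Synonymous differences: 4.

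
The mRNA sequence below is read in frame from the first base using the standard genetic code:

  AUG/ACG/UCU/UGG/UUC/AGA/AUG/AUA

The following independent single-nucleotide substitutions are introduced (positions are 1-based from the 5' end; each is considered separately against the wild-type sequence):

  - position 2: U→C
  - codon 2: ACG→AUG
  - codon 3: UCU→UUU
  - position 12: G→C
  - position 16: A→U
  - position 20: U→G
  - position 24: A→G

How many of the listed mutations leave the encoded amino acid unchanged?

0

Codon 1: AUG (Met) → ACG (Thr) — missense.
Codon 2: ACG (Thr) → AUG (Met) — missense.
Codon 3: UCU (Ser) → UUU (Phe) — missense.
Codon 4: UGG (Trp) → UGC (Cys) — missense.
Codon 6: AGA (Arg) → UGA (Stop) — nonsense.
Codon 7: AUG (Met) → AGG (Arg) — missense.
Codon 8: AUA (Ile) → AUG (Met) — missense.
Synonymous: 0 of 7.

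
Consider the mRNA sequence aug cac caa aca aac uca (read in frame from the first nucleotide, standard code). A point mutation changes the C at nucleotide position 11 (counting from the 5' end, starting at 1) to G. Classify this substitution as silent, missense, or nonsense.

missense

Position 11 falls in codon 4: ACA → Thr.
After the substitution the codon is AGA → Arg.
Thr ≠ Arg, so this is a missense mutation.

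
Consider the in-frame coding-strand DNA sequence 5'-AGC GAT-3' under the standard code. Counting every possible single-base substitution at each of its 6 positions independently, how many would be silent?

2

Codon 1 (AGC, Ser): 1 synonymous substitution.
Codon 2 (GAT, Asp): 1 synonymous substitution.
Total: 1 + 1 = 2.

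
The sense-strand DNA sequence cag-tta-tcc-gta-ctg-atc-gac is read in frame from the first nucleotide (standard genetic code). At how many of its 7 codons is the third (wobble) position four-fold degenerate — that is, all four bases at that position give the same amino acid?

Codon 1 CAG (Gln): third position 2-fold.
Codon 2 TTA (Leu): third position 2-fold.
Codon 3 TCC (Ser): third position 4-fold.
Codon 4 GTA (Val): third position 4-fold.
Codon 5 CTG (Leu): third position 4-fold.
Codon 6 ATC (Ile): third position 3-fold.
Codon 7 GAC (Asp): third position 2-fold.
Four-fold degenerate third positions: 3.

3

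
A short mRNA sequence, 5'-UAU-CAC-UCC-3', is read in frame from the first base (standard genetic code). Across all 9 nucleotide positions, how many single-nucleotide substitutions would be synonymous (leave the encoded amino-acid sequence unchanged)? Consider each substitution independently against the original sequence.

Codon 1 (UAU, Tyr): 1 synonymous substitution.
Codon 2 (CAC, His): 1 synonymous substitution.
Codon 3 (UCC, Ser): 3 synonymous substitutions.
Total: 1 + 1 + 3 = 5.

5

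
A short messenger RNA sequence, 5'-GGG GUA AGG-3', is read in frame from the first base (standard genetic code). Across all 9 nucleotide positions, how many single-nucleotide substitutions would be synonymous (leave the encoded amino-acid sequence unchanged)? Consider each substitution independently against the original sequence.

Codon 1 (GGG, Gly): 3 synonymous substitutions.
Codon 2 (GUA, Val): 3 synonymous substitutions.
Codon 3 (AGG, Arg): 2 synonymous substitutions.
Total: 3 + 3 + 2 = 8.

8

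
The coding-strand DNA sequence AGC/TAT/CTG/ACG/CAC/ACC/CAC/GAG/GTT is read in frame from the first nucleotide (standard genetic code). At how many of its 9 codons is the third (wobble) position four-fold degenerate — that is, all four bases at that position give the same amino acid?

Codon 1 AGC (Ser): third position 2-fold.
Codon 2 TAT (Tyr): third position 2-fold.
Codon 3 CTG (Leu): third position 4-fold.
Codon 4 ACG (Thr): third position 4-fold.
Codon 5 CAC (His): third position 2-fold.
Codon 6 ACC (Thr): third position 4-fold.
Codon 7 CAC (His): third position 2-fold.
Codon 8 GAG (Glu): third position 2-fold.
Codon 9 GTT (Val): third position 4-fold.
Four-fold degenerate third positions: 4.

4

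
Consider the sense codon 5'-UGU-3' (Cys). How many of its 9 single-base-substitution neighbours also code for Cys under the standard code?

Position 1: none → 0 synonymous.
Position 2: none → 0 synonymous.
Position 3: UGC → 1 synonymous.
Total: 0 + 0 + 1 = 1.

1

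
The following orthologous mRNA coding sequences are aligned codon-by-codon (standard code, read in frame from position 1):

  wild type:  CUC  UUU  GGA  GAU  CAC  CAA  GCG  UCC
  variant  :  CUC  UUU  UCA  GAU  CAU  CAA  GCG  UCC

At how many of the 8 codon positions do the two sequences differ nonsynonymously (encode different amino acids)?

Codon 1: CUC Leu / CUC Leu — identical.
Codon 2: UUU Phe / UUU Phe — identical.
Codon 3: GGA Gly / UCA Ser — nonsynonymous.
Codon 4: GAU Asp / GAU Asp — identical.
Codon 5: CAC His / CAU His — synonymous.
Codon 6: CAA Gln / CAA Gln — identical.
Codon 7: GCG Ala / GCG Ala — identical.
Codon 8: UCC Ser / UCC Ser — identical.
Nonsynonymous differences: 1.

1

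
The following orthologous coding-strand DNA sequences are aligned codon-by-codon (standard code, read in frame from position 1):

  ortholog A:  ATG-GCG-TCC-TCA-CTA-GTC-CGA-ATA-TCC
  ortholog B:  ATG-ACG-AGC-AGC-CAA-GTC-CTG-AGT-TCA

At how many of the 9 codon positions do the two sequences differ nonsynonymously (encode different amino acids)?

4

Codon 1: ATG Met / ATG Met — identical.
Codon 2: GCG Ala / ACG Thr — nonsynonymous.
Codon 3: TCC Ser / AGC Ser — synonymous.
Codon 4: TCA Ser / AGC Ser — synonymous.
Codon 5: CTA Leu / CAA Gln — nonsynonymous.
Codon 6: GTC Val / GTC Val — identical.
Codon 7: CGA Arg / CTG Leu — nonsynonymous.
Codon 8: ATA Ile / AGT Ser — nonsynonymous.
Codon 9: TCC Ser / TCA Ser — synonymous.
Nonsynonymous differences: 4.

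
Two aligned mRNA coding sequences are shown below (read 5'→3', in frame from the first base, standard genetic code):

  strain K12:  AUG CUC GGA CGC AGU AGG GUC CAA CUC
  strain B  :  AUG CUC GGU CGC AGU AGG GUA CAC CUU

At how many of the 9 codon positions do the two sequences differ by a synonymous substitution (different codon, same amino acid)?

Codon 1: AUG Met / AUG Met — identical.
Codon 2: CUC Leu / CUC Leu — identical.
Codon 3: GGA Gly / GGU Gly — synonymous.
Codon 4: CGC Arg / CGC Arg — identical.
Codon 5: AGU Ser / AGU Ser — identical.
Codon 6: AGG Arg / AGG Arg — identical.
Codon 7: GUC Val / GUA Val — synonymous.
Codon 8: CAA Gln / CAC His — nonsynonymous.
Codon 9: CUC Leu / CUU Leu — synonymous.
Synonymous differences: 3.

3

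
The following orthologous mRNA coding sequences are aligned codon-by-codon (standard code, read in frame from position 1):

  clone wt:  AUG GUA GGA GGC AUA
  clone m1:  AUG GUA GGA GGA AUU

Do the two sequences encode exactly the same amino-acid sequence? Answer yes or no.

yes

Codon 1: AUG Met / AUG Met — identical.
Codon 2: GUA Val / GUA Val — identical.
Codon 3: GGA Gly / GGA Gly — identical.
Codon 4: GGC Gly / GGA Gly — synonymous.
Codon 5: AUA Ile / AUU Ile — synonymous.
Nonsynonymous differences: 0 → same protein.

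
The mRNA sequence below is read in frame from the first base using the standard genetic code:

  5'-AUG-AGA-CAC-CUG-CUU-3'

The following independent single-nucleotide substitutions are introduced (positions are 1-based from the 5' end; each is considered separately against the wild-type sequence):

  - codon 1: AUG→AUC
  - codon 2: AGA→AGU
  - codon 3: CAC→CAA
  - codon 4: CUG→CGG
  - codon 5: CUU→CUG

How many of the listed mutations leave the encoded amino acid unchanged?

Codon 1: AUG (Met) → AUC (Ile) — missense.
Codon 2: AGA (Arg) → AGU (Ser) — missense.
Codon 3: CAC (His) → CAA (Gln) — missense.
Codon 4: CUG (Leu) → CGG (Arg) — missense.
Codon 5: CUU (Leu) → CUG (Leu) — synonymous.
Synonymous: 1 of 5.

1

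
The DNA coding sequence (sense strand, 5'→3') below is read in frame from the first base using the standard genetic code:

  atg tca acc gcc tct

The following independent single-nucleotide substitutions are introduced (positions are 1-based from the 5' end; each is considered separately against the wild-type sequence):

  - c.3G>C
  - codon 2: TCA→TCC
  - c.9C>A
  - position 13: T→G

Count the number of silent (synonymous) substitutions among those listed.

2

Codon 1: ATG (Met) → ATC (Ile) — missense.
Codon 2: TCA (Ser) → TCC (Ser) — synonymous.
Codon 3: ACC (Thr) → ACA (Thr) — synonymous.
Codon 5: TCT (Ser) → GCT (Ala) — missense.
Synonymous: 2 of 4.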